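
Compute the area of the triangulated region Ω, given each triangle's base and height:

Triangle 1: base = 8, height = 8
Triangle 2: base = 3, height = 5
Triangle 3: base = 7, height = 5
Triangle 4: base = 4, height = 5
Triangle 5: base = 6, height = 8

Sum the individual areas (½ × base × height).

(1/2)×8×8 + (1/2)×3×5 + (1/2)×7×5 + (1/2)×4×5 + (1/2)×6×8 = 91.0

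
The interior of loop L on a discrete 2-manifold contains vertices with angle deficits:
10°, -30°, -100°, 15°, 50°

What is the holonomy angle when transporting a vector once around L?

Holonomy = total enclosed curvature = 10° + (-30°) + (-100°) + 15° + 50° = -55°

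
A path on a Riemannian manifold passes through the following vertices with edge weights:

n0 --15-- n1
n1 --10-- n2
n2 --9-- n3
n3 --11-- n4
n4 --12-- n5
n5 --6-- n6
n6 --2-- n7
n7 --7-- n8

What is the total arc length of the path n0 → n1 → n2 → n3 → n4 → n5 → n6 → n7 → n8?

Arc length = 15 + 10 + 9 + 11 + 12 + 6 + 2 + 7 = 72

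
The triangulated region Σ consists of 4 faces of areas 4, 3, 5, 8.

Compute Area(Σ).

4 + 3 + 5 + 8 = 20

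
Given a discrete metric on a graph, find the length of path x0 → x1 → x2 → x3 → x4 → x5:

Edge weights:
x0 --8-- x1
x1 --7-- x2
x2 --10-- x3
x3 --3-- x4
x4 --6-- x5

Arc length = 8 + 7 + 10 + 3 + 6 = 34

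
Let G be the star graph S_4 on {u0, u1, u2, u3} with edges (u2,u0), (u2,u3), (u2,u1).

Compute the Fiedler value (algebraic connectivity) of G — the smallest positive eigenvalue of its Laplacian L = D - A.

The star S_4 is the complete bipartite graph K_{1,3} (one hub of degree 3, 3 leaves of degree 1). The Laplacian spectrum of K_{p,q} is 0, p (multiplicity q−1), q (multiplicity p−1), p+q. With p = 1, q = 3: 0 once, 1 with multiplicity 2, and 4 once. (Check: trace L = sum of degrees = 6 = 2·1 + 4.)
Laplacian eigenvalues: [0.0, 1.0, 1.0, 4.0]. Algebraic connectivity (smallest non-zero eigenvalue) = 1.0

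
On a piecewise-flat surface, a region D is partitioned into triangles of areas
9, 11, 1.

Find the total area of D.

9 + 11 + 1 = 21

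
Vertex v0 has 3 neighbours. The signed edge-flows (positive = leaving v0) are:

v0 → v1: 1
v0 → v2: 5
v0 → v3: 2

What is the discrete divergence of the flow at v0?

Divergence = sum of outgoing flows = 1 + 5 + 2 = 8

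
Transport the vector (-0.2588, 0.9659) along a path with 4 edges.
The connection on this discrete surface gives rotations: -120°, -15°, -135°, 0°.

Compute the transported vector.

Total rotation: (-120°) + (-15°) + (-135°) + 0° = -270° ≡ 90° (mod 360°). Final vector: (-0.9659, -0.2588)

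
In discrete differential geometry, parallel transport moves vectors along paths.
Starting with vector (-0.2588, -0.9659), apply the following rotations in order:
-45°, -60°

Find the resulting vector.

Total rotation: (-45°) + (-60°) = -105°. Final vector: (-0.8660, 0.5000)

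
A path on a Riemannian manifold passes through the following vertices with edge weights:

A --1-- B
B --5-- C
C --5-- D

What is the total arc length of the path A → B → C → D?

Arc length = 1 + 5 + 5 = 11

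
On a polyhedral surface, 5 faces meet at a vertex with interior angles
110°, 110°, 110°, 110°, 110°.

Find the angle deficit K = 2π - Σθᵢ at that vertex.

Sum of angles = 550°. K = 360° - 550° = -190°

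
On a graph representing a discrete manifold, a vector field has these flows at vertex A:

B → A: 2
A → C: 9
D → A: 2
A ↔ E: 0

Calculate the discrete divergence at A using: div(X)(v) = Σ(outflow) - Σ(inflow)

Divergence = sum of outgoing flows = (-2) + 9 + (-2) + 0 = 5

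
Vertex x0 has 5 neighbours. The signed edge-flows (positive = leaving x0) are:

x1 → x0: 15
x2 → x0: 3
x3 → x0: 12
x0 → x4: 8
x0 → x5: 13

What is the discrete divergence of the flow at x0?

Divergence = sum of outgoing flows = (-15) + (-3) + (-12) + 8 + 13 = -9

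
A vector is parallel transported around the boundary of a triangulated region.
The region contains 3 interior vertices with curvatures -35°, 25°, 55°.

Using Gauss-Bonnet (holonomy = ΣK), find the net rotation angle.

Holonomy = total enclosed curvature = (-35°) + 25° + 55° = 45°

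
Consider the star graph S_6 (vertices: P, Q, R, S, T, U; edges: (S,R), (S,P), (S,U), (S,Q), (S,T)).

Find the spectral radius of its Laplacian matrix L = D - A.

The star S_6 is the complete bipartite graph K_{1,5} (one hub of degree 5, 5 leaves of degree 1). The Laplacian spectrum of K_{p,q} is 0, p (multiplicity q−1), q (multiplicity p−1), p+q. With p = 1, q = 5: 0 once, 1 with multiplicity 4, and 6 once. (Check: trace L = sum of degrees = 10 = 4·1 + 6.)
Laplacian eigenvalues: [0.0, 1.0, 1.0, 1.0, 1.0, 6.0]. Largest eigenvalue (spectral radius) = 6.0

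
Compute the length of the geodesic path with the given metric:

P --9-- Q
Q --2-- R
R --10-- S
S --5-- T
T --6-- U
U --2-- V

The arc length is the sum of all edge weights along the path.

Arc length = 9 + 2 + 10 + 5 + 6 + 2 = 34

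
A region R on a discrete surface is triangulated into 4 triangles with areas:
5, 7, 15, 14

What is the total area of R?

5 + 7 + 15 + 14 = 41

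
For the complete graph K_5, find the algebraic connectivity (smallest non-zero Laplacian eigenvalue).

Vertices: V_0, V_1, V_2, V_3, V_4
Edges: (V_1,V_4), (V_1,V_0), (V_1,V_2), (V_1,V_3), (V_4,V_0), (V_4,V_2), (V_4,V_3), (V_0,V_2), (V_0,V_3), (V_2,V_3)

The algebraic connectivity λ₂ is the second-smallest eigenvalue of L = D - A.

For the complete graph K_n, L = nI − J (J = all-ones matrix). J has eigenvalues n (once, eigenvector 𝟙) and 0 (multiplicity n−1), so L has eigenvalues 0 (once) and n (multiplicity n−1). Here n = 5: eigenvalue 0 once and 5 with multiplicity 4.
Laplacian eigenvalues: [0.0, 5.0, 5.0, 5.0, 5.0]. Algebraic connectivity (smallest non-zero eigenvalue) = 5.0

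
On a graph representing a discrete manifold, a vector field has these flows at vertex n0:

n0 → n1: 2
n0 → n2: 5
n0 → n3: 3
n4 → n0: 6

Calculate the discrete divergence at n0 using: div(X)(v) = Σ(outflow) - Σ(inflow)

Divergence = sum of outgoing flows = 2 + 5 + 3 + (-6) = 4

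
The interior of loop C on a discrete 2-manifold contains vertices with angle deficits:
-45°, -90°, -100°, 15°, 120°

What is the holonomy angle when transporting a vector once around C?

Holonomy = total enclosed curvature = (-45°) + (-90°) + (-100°) + 15° + 120° = -100°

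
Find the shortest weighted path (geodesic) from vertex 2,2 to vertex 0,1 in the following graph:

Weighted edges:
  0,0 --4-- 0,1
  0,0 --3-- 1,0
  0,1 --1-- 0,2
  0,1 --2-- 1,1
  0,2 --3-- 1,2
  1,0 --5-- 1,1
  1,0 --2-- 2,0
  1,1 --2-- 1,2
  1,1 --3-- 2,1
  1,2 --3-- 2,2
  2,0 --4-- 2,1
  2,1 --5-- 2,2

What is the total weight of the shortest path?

Shortest path: 2,2 → 1,2 → 1,1 → 0,1, total weight = 7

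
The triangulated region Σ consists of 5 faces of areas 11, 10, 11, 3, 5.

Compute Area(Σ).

11 + 10 + 11 + 3 + 5 = 40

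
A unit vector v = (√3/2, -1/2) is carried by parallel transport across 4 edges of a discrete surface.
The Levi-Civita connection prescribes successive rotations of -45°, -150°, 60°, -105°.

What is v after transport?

Total rotation: (-45°) + (-150°) + 60° + (-105°) = -240° ≡ 120° (mod 360°). Final vector: (0, 1)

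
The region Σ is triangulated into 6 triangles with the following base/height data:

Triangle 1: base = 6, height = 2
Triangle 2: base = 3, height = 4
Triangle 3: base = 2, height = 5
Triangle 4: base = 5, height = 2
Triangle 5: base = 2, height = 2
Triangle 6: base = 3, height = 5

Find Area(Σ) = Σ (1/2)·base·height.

(1/2)×6×2 + (1/2)×3×4 + (1/2)×2×5 + (1/2)×5×2 + (1/2)×2×2 + (1/2)×3×5 = 31.5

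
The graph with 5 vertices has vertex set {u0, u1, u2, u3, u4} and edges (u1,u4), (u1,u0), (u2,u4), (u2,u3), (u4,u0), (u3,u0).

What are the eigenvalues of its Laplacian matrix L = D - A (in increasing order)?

Degrees: deg(u0) = 3, deg(u1) = 2, deg(u2) = 2, deg(u3) = 2, deg(u4) = 3.
L = D − A with rows/columns ordered (u0, u1, u2, u3, u4):
  [ 3, -1,  0, -1, -1]
  [-1,  2,  0,  0, -1]
  [ 0,  0,  2, -1, -1]
  [-1,  0, -1,  2,  0]
  [-1, -1, -1,  0,  3]
Characteristic polynomial: det(λI − L) = λ(λ² − 5λ + 5)(λ² − 7λ + 11).
Roots: λ = 0; (λ² − 5λ + 5) = 0 ⇒ λ = (5 ± √5)/2 ≈ 1.382, 3.618; (λ² − 7λ + 11) = 0 ⇒ λ = (7 ± √5)/2 ≈ 2.382, 4.618.
(Check: the roots sum (with multiplicity) to 12, matching trace L = Σdeg = 2·6 = 12.)
Laplacian eigenvalues (increasing order): [0.0, 1.382, 2.382, 3.618, 4.618]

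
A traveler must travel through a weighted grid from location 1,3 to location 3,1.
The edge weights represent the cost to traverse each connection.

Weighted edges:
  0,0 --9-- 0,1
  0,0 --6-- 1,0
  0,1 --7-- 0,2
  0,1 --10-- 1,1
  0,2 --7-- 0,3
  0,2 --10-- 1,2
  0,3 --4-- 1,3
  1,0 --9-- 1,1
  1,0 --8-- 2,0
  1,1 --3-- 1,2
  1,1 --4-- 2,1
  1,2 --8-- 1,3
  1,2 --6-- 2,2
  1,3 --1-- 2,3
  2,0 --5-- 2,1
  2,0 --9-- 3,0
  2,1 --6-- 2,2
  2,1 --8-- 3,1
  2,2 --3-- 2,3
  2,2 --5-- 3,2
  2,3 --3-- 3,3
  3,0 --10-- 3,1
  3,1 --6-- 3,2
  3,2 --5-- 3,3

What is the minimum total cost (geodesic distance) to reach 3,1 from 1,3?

Shortest path: 1,3 → 2,3 → 2,2 → 3,2 → 3,1, total weight = 15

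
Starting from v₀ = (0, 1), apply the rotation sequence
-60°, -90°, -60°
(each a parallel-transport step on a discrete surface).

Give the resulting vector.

Total rotation: (-60°) + (-90°) + (-60°) = -210° ≡ 150° (mod 360°). Final vector: (-0.5000, -0.8660)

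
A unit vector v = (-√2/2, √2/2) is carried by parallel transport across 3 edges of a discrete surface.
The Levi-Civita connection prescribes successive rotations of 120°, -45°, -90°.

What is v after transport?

Total rotation: 120° + (-45°) + (-90°) = -15°. Final vector: (-0.5000, 0.8660)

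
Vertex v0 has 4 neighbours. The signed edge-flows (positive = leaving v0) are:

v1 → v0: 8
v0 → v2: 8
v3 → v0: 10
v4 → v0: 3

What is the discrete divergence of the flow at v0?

Divergence = sum of outgoing flows = (-8) + 8 + (-10) + (-3) = -13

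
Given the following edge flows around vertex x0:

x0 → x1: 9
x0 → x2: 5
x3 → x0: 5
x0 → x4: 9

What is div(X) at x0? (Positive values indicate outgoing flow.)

Divergence = sum of outgoing flows = 9 + 5 + (-5) + 9 = 18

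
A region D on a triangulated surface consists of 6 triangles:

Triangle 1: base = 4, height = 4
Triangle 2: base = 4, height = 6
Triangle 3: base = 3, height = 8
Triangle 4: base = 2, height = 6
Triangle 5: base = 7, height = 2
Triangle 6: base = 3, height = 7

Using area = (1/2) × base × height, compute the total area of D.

(1/2)×4×4 + (1/2)×4×6 + (1/2)×3×8 + (1/2)×2×6 + (1/2)×7×2 + (1/2)×3×7 = 55.5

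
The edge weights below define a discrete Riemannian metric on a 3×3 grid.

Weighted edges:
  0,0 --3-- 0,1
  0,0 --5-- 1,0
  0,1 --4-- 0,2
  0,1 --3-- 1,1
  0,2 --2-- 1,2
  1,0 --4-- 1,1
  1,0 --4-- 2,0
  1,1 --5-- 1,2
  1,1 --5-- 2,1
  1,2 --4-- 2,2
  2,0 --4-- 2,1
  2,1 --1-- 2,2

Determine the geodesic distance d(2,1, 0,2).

Shortest path: 2,1 → 2,2 → 1,2 → 0,2, total weight = 7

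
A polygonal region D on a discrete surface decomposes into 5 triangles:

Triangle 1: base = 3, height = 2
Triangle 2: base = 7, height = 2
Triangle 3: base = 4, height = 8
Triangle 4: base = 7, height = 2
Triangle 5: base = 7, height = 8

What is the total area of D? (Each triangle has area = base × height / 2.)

(1/2)×3×2 + (1/2)×7×2 + (1/2)×4×8 + (1/2)×7×2 + (1/2)×7×8 = 61.0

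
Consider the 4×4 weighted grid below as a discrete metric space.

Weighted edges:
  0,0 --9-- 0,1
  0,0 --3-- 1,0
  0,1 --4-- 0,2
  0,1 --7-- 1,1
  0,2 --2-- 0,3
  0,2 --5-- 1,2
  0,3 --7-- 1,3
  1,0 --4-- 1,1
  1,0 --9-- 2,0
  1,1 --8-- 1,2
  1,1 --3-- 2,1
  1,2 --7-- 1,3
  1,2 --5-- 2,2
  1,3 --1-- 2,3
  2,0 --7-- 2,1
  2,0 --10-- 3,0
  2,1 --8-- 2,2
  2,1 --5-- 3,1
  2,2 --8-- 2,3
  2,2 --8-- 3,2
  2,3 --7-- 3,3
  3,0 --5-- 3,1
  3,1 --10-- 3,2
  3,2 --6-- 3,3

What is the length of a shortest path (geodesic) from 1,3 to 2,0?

Shortest path: 1,3 → 2,3 → 2,2 → 2,1 → 2,0, total weight = 24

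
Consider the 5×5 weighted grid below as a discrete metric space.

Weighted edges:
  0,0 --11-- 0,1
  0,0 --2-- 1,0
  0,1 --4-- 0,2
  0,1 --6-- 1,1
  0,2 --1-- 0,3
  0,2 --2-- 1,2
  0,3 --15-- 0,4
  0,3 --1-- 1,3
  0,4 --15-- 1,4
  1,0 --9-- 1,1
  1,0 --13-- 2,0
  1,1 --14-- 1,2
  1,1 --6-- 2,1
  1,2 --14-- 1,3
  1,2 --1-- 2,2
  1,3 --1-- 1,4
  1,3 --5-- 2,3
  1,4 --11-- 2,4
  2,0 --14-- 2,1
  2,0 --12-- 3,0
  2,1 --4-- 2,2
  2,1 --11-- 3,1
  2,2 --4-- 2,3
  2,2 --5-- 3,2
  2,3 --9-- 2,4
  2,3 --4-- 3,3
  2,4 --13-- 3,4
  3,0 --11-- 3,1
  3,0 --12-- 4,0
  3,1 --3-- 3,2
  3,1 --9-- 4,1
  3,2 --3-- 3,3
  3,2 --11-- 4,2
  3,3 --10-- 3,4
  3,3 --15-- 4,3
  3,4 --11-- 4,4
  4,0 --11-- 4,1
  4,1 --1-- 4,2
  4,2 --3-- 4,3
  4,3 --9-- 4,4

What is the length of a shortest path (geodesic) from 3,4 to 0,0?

Shortest path: 3,4 → 3,3 → 3,2 → 2,2 → 1,2 → 0,2 → 0,1 → 0,0, total weight = 36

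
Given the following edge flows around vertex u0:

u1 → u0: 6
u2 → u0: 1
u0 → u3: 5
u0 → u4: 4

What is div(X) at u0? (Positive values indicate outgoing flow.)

Divergence = sum of outgoing flows = (-6) + (-1) + 5 + 4 = 2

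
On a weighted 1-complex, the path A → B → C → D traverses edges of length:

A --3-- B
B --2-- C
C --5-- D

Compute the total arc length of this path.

Arc length = 3 + 2 + 5 = 10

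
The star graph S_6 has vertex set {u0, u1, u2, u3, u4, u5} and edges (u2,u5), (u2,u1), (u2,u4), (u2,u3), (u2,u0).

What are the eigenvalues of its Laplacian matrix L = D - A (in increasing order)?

The star S_6 is the complete bipartite graph K_{1,5} (one hub of degree 5, 5 leaves of degree 1). The Laplacian spectrum of K_{p,q} is 0, p (multiplicity q−1), q (multiplicity p−1), p+q. With p = 1, q = 5: 0 once, 1 with multiplicity 4, and 6 once. (Check: trace L = sum of degrees = 10 = 4·1 + 6.)
Laplacian eigenvalues (increasing order): [0.0, 1.0, 1.0, 1.0, 1.0, 6.0]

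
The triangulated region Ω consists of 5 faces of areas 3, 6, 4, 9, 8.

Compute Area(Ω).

3 + 6 + 4 + 9 + 8 = 30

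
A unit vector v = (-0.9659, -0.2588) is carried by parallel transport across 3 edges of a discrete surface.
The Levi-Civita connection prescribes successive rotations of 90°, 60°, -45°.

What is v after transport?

Total rotation: 90° + 60° + (-45°) = 105°. Final vector: (0.5000, -0.8660)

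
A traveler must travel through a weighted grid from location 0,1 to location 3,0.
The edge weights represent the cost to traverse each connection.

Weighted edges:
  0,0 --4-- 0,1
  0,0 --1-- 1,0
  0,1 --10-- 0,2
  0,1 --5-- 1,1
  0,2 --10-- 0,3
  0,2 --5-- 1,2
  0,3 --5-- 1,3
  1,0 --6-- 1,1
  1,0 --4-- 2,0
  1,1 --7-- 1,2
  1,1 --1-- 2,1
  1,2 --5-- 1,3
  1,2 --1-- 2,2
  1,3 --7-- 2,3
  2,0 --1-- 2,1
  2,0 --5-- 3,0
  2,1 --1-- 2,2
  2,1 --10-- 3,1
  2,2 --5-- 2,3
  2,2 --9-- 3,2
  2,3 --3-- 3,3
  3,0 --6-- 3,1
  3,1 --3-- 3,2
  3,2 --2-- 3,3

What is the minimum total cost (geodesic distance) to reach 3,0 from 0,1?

Shortest path: 0,1 → 1,1 → 2,1 → 2,0 → 3,0, total weight = 12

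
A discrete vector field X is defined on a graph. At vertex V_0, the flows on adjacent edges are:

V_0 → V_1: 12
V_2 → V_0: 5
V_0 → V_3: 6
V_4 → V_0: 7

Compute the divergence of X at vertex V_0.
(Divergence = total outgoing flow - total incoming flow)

Divergence = sum of outgoing flows = 12 + (-5) + 6 + (-7) = 6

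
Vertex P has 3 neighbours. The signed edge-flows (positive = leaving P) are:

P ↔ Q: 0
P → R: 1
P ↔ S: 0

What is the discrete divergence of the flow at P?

Divergence = sum of outgoing flows = 0 + 1 + 0 = 1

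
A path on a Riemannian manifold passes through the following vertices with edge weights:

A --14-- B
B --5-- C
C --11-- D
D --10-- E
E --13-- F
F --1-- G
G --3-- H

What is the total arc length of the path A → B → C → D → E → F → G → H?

Arc length = 14 + 5 + 11 + 10 + 13 + 1 + 3 = 57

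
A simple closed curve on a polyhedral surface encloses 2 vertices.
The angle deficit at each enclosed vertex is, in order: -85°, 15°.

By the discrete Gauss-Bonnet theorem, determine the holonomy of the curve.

Holonomy = total enclosed curvature = (-85°) + 15° = -70°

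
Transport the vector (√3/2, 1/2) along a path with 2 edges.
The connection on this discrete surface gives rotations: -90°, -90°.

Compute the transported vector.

Total rotation: (-90°) + (-90°) = -180° ≡ 180° (mod 360°). Final vector: (-0.8660, -0.5000)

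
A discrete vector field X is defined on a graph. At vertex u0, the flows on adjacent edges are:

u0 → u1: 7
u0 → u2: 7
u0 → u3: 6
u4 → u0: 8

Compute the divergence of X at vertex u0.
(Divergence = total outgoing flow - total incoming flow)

Divergence = sum of outgoing flows = 7 + 7 + 6 + (-8) = 12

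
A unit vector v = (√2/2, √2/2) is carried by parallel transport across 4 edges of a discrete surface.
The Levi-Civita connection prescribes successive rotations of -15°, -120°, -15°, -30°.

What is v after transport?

Total rotation: (-15°) + (-120°) + (-15°) + (-30°) = -180° ≡ 180° (mod 360°). Final vector: (-0.7071, -0.7071)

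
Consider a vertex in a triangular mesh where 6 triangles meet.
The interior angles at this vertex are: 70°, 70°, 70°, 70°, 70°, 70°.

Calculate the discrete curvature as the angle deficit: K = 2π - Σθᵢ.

Sum of angles = 420°. K = 360° - 420° = -60°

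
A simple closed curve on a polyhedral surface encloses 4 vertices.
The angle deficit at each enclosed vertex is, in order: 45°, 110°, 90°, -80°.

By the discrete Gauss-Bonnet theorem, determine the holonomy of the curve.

Holonomy = total enclosed curvature = 45° + 110° + 90° + (-80°) = 165°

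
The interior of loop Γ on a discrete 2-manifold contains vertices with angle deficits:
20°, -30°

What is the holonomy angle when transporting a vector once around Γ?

Holonomy = total enclosed curvature = 20° + (-30°) = -10°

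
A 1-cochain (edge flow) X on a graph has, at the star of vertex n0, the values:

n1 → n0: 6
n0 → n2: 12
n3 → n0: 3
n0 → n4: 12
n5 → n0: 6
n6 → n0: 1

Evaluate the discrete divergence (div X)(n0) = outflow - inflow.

Divergence = sum of outgoing flows = (-6) + 12 + (-3) + 12 + (-6) + (-1) = 8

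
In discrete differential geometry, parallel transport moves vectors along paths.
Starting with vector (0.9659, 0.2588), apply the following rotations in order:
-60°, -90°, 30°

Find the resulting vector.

Total rotation: (-60°) + (-90°) + 30° = -120°. Final vector: (-0.2588, -0.9659)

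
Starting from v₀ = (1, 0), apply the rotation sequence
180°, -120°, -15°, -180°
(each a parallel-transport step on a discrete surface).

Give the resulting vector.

Total rotation: 180° + (-120°) + (-15°) + (-180°) = -135°. Final vector: (-0.7071, -0.7071)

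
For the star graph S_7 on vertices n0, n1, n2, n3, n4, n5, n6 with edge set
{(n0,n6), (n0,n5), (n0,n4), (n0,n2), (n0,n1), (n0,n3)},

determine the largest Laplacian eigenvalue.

The star S_7 is the complete bipartite graph K_{1,6} (one hub of degree 6, 6 leaves of degree 1). The Laplacian spectrum of K_{p,q} is 0, p (multiplicity q−1), q (multiplicity p−1), p+q. With p = 1, q = 6: 0 once, 1 with multiplicity 5, and 7 once. (Check: trace L = sum of degrees = 12 = 5·1 + 7.)
Laplacian eigenvalues: [0.0, 1.0, 1.0, 1.0, 1.0, 1.0, 7.0]. Largest eigenvalue (spectral radius) = 7.0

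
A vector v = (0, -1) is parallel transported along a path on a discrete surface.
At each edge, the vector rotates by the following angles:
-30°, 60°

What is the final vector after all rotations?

Total rotation: (-30°) + 60° = 30°. Final vector: (0.5000, -0.8660)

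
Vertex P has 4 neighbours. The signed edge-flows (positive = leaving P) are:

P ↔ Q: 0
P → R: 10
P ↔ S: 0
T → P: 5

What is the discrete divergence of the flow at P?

Divergence = sum of outgoing flows = 0 + 10 + 0 + (-5) = 5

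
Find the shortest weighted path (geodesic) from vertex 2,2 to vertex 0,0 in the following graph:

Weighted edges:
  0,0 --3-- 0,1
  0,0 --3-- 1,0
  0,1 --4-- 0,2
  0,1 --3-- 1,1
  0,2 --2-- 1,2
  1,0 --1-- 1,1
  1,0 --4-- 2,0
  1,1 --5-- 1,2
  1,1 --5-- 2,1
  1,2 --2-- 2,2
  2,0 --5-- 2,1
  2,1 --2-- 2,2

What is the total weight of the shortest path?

Shortest path: 2,2 → 1,2 → 0,2 → 0,1 → 0,0, total weight = 11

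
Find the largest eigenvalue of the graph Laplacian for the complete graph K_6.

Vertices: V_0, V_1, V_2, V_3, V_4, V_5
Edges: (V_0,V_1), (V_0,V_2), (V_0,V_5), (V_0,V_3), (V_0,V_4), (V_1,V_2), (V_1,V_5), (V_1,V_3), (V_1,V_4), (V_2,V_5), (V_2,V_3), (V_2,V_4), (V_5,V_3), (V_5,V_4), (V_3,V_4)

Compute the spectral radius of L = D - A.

For the complete graph K_n, L = nI − J (J = all-ones matrix). J has eigenvalues n (once, eigenvector 𝟙) and 0 (multiplicity n−1), so L has eigenvalues 0 (once) and n (multiplicity n−1). Here n = 6: eigenvalue 0 once and 6 with multiplicity 5.
Laplacian eigenvalues: [0.0, 6.0, 6.0, 6.0, 6.0, 6.0]. Largest eigenvalue (spectral radius) = 6.0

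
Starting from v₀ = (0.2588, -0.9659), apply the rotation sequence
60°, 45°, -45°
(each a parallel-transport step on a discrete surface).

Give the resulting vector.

Total rotation: 60° + 45° + (-45°) = 60°. Final vector: (0.9659, -0.2588)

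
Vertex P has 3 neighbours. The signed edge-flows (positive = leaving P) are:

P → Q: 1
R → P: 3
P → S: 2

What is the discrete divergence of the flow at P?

Divergence = sum of outgoing flows = 1 + (-3) + 2 = 0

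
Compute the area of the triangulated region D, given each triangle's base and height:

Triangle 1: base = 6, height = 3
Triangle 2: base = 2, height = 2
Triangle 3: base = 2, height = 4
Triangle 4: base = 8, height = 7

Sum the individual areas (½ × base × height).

(1/2)×6×3 + (1/2)×2×2 + (1/2)×2×4 + (1/2)×8×7 = 43.0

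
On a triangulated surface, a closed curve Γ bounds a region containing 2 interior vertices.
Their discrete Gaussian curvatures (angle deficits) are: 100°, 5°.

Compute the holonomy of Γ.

Holonomy = total enclosed curvature = 100° + 5° = 105°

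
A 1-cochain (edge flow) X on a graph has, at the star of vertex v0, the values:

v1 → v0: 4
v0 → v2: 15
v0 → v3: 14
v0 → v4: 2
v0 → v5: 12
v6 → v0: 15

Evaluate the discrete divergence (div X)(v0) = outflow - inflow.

Divergence = sum of outgoing flows = (-4) + 15 + 14 + 2 + 12 + (-15) = 24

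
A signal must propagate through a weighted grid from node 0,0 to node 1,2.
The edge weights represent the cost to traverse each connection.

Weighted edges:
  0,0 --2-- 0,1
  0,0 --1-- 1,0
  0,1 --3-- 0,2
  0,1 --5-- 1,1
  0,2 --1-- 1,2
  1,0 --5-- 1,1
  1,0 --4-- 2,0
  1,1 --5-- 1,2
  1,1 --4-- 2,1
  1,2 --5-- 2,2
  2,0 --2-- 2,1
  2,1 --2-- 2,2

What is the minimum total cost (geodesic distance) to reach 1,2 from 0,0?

Shortest path: 0,0 → 0,1 → 0,2 → 1,2, total weight = 6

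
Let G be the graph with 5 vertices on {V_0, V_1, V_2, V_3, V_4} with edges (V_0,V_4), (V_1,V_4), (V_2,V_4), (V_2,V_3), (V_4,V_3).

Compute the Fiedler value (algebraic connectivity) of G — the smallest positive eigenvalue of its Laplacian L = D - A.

Degrees: deg(V_0) = 1, deg(V_1) = 1, deg(V_2) = 2, deg(V_3) = 2, deg(V_4) = 4.
L = D − A with rows/columns ordered (V_0, V_1, V_2, V_3, V_4):
  [ 1,  0,  0,  0, -1]
  [ 0,  1,  0,  0, -1]
  [ 0,  0,  2, -1, -1]
  [ 0,  0, -1,  2, -1]
  [-1, -1, -1, -1,  4]
Characteristic polynomial: det(λI − L) = λ(λ − 1)²(λ − 3)(λ − 5).
Roots: λ = 0; (λ − 1) = 0 ⇒ λ = 1 (multiplicity 2); (λ − 3) = 0 ⇒ λ = 3; (λ − 5) = 0 ⇒ λ = 5.
(Check: the roots sum (with multiplicity) to 10, matching trace L = Σdeg = 2·5 = 10.)
Laplacian eigenvalues: [0.0, 1.0, 1.0, 3.0, 5.0]. Algebraic connectivity (smallest non-zero eigenvalue) = 1.0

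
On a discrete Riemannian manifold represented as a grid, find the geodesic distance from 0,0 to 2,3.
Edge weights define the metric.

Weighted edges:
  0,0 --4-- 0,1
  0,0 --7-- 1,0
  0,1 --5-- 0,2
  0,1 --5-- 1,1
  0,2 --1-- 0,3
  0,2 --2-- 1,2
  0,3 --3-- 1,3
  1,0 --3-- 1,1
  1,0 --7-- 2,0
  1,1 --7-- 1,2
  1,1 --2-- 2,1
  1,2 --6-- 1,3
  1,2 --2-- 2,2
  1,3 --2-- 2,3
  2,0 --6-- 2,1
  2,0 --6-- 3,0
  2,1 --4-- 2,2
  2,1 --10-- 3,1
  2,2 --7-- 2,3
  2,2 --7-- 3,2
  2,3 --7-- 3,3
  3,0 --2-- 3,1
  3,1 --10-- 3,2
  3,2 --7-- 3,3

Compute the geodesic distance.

Shortest path: 0,0 → 0,1 → 0,2 → 0,3 → 1,3 → 2,3, total weight = 15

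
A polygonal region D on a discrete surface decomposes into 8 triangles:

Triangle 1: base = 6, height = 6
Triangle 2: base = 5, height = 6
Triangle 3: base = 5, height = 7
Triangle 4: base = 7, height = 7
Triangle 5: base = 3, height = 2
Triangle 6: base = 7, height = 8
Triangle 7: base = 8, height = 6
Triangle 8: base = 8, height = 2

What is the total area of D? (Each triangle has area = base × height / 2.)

(1/2)×6×6 + (1/2)×5×6 + (1/2)×5×7 + (1/2)×7×7 + (1/2)×3×2 + (1/2)×7×8 + (1/2)×8×6 + (1/2)×8×2 = 138.0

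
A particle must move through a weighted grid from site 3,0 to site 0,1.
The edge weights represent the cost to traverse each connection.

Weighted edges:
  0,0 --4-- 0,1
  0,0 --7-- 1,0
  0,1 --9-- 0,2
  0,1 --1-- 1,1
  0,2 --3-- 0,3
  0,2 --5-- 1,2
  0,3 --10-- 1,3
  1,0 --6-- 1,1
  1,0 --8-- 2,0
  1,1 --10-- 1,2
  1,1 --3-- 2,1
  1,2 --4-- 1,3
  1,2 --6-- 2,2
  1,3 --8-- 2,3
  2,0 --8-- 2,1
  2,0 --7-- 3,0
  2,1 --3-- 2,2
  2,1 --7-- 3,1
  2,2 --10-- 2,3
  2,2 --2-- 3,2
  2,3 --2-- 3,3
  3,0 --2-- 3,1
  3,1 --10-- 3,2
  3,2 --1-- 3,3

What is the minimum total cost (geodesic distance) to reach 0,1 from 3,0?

Shortest path: 3,0 → 3,1 → 2,1 → 1,1 → 0,1, total weight = 13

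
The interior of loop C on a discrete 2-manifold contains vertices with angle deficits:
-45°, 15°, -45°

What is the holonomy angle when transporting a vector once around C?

Holonomy = total enclosed curvature = (-45°) + 15° + (-45°) = -75°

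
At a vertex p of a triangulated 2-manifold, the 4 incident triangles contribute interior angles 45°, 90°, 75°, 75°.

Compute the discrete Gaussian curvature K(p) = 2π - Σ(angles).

Sum of angles = 285°. K = 360° - 285° = 75° = 5π/12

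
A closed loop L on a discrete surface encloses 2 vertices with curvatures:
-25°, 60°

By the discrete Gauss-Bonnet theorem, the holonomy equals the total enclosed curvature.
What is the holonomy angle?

Holonomy = total enclosed curvature = (-25°) + 60° = 35°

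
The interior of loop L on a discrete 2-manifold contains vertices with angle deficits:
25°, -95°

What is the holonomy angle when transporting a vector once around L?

Holonomy = total enclosed curvature = 25° + (-95°) = -70°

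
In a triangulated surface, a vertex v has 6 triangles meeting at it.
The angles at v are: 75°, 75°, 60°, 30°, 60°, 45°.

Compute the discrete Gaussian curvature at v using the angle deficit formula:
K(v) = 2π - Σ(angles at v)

Sum of angles = 345°. K = 360° - 345° = 15° = π/12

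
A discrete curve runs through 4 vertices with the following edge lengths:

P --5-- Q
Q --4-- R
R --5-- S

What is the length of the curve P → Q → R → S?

Arc length = 5 + 4 + 5 = 14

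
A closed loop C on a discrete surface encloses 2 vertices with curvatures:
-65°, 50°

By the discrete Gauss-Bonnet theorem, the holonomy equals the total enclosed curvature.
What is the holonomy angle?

Holonomy = total enclosed curvature = (-65°) + 50° = -15°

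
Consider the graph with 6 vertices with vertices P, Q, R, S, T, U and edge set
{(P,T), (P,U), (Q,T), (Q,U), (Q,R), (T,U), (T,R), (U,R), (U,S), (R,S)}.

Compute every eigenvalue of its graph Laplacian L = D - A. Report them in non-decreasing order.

Degrees: deg(P) = 2, deg(Q) = 3, deg(R) = 4, deg(S) = 2, deg(T) = 4, deg(U) = 5.
L = D − A with rows/columns ordered (P, Q, R, S, T, U):
  [ 2,  0,  0,  0, -1, -1]
  [ 0,  3, -1,  0, -1, -1]
  [ 0, -1,  4, -1, -1, -1]
  [ 0,  0, -1,  2,  0, -1]
  [-1, -1, -1,  0,  4, -1]
  [-1, -1, -1, -1, -1,  5]
Characteristic polynomial: det(λI − L) = λ(λ² − 7λ + 9)(λ² − 7λ + 11)(λ − 6).
Roots: λ = 0; (λ² − 7λ + 9) = 0 ⇒ λ = (7 ± √13)/2 ≈ 1.6972, 5.3028; (λ² − 7λ + 11) = 0 ⇒ λ = (7 ± √5)/2 ≈ 2.382, 4.618; (λ − 6) = 0 ⇒ λ = 6.
(Check: the roots sum (with multiplicity) to 20, matching trace L = Σdeg = 2·10 = 20.)
Laplacian eigenvalues (increasing order): [0.0, 1.6972, 2.382, 4.618, 5.3028, 6.0]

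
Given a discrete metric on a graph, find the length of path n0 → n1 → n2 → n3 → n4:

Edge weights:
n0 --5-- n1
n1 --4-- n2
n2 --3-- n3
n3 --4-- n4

Arc length = 5 + 4 + 3 + 4 = 16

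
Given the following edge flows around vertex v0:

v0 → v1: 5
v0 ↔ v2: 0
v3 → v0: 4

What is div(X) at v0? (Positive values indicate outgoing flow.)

Divergence = sum of outgoing flows = 5 + 0 + (-4) = 1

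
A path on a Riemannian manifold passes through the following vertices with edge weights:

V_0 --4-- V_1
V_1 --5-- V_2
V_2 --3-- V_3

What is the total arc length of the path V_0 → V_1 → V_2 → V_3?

Arc length = 4 + 5 + 3 = 12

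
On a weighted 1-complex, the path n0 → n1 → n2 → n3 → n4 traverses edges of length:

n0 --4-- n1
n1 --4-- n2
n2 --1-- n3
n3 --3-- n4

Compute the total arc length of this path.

Arc length = 4 + 4 + 1 + 3 = 12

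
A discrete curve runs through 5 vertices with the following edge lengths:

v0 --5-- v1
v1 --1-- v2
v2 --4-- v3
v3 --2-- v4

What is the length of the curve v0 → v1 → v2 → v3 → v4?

Arc length = 5 + 1 + 4 + 2 = 12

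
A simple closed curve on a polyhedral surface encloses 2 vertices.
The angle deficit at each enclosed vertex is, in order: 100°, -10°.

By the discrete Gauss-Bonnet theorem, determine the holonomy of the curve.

Holonomy = total enclosed curvature = 100° + (-10°) = 90°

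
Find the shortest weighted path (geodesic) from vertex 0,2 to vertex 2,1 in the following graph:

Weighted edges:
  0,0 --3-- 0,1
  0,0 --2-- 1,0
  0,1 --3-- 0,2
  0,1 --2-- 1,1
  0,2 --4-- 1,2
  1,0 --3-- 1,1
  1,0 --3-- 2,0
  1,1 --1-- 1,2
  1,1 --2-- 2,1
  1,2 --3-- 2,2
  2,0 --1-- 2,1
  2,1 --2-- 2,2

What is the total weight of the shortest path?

Shortest path: 0,2 → 0,1 → 1,1 → 2,1, total weight = 7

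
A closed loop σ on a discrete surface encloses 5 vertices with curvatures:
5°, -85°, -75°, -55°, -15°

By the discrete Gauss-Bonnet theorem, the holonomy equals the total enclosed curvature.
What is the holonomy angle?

Holonomy = total enclosed curvature = 5° + (-85°) + (-75°) + (-55°) + (-15°) = -225°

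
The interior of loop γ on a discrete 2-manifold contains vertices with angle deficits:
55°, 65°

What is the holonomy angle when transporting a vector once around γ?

Holonomy = total enclosed curvature = 55° + 65° = 120°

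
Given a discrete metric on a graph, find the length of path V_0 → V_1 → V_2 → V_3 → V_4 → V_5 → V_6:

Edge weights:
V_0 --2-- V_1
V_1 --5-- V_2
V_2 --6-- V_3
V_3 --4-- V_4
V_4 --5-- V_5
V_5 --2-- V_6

Arc length = 2 + 5 + 6 + 4 + 5 + 2 = 24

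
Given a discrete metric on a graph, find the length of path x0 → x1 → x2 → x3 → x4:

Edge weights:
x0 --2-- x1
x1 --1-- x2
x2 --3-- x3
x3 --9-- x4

Arc length = 2 + 1 + 3 + 9 = 15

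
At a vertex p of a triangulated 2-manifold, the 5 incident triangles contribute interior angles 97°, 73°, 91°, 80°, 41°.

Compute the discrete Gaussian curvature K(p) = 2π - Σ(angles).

Sum of angles = 382°. K = 360° - 382° = -22° = -11π/90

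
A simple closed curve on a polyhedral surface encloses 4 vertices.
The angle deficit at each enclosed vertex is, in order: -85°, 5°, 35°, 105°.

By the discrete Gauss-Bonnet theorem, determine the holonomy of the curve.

Holonomy = total enclosed curvature = (-85°) + 5° + 35° + 105° = 60°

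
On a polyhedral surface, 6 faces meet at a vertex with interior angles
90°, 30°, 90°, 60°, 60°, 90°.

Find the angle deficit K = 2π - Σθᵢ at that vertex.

Sum of angles = 420°. K = 360° - 420° = -60°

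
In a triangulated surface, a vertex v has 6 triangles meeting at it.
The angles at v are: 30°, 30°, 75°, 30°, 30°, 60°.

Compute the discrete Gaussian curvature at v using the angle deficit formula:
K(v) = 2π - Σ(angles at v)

Sum of angles = 255°. K = 360° - 255° = 105° = 7π/12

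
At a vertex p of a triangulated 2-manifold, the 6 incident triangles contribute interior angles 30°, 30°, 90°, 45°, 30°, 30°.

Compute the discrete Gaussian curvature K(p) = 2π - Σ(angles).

Sum of angles = 255°. K = 360° - 255° = 105° = 7π/12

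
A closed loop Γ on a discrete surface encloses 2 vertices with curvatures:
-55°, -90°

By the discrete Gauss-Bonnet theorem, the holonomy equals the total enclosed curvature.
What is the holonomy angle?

Holonomy = total enclosed curvature = (-55°) + (-90°) = -145°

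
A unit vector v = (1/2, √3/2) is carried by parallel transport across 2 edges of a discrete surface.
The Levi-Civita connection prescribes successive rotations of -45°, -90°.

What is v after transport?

Total rotation: (-45°) + (-90°) = -135°. Final vector: (0.2588, -0.9659)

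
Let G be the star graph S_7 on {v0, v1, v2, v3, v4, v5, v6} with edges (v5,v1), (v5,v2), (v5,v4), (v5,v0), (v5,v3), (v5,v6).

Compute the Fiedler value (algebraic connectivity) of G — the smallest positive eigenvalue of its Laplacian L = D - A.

The star S_7 is the complete bipartite graph K_{1,6} (one hub of degree 6, 6 leaves of degree 1). The Laplacian spectrum of K_{p,q} is 0, p (multiplicity q−1), q (multiplicity p−1), p+q. With p = 1, q = 6: 0 once, 1 with multiplicity 5, and 7 once. (Check: trace L = sum of degrees = 12 = 5·1 + 7.)
Laplacian eigenvalues: [0.0, 1.0, 1.0, 1.0, 1.0, 1.0, 7.0]. Algebraic connectivity (smallest non-zero eigenvalue) = 1.0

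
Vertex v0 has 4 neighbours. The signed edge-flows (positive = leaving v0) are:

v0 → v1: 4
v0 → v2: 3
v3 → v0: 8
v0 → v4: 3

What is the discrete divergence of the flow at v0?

Divergence = sum of outgoing flows = 4 + 3 + (-8) + 3 = 2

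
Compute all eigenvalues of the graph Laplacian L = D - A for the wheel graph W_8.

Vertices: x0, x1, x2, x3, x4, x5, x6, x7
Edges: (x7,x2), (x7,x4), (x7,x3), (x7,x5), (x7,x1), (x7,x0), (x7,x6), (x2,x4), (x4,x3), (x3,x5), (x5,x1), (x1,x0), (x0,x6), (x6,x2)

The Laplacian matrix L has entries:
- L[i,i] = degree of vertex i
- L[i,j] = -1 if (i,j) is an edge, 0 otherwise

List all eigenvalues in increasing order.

The wheel W_8 is the join K_1 ∨ C_7 (a hub joined to every vertex of a cycle of length 7). For a join G ∨ H (G on p vertices, H on q vertices) the Laplacian spectrum is 0, p+q, the eigenvalues of L(G) other than one 0 each shifted by +q, and the eigenvalues of L(H) other than one 0 each shifted by +p. With G = K_1 (p = 1, nothing left after dropping its 0) and H = C_7 (q = 7, eigenvalues 2 − 2cos(2πk/7), k = 0, …, 6; drop k = 0), the spectrum of W_8 is 0, 8, and 1 + (2 − 2cos(2πk/7)) = 3 − 2cos(2πk/7) for k = 1, …, 6:
k=1: 3 − 2cos(2π/7) = 1.753; k=2: 3 − 2cos(4π/7) = 3.445; k=3: 3 − 2cos(6π/7) = 4.8019; k=4: 3 − 2cos(8π/7) = 4.8019; k=5: 3 − 2cos(10π/7) = 3.445; k=6: 3 − 2cos(12π/7) = 1.753.
Laplacian eigenvalues (increasing order): [0.0, 1.753, 1.753, 3.445, 3.445, 4.8019, 4.8019, 8.0]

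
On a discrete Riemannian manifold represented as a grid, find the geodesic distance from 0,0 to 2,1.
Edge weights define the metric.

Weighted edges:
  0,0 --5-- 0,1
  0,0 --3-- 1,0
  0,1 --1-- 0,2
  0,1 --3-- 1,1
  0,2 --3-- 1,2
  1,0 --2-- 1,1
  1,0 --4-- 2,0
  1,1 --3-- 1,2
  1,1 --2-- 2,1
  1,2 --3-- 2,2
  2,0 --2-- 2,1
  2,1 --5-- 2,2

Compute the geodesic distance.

Shortest path: 0,0 → 1,0 → 1,1 → 2,1, total weight = 7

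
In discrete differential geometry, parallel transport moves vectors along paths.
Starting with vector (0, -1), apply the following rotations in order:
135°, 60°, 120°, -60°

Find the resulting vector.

Total rotation: 135° + 60° + 120° + (-60°) = 255° ≡ -105° (mod 360°). Final vector: (-0.9659, 0.2588)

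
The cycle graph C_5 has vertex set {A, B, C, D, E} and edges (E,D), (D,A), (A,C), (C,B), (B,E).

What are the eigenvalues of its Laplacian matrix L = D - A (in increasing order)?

The cycle graph C_n has Laplacian eigenvalues λ_k = 2 − 2cos(2πk/n), k = 0, 1, …, n−1. Here n = 5:
k=0: 2 − 2cos(0) = 0.0; k=1: 2 − 2cos(2π/5) = 1.382; k=2: 2 − 2cos(4π/5) = 3.618; k=3: 2 − 2cos(6π/5) = 3.618; k=4: 2 − 2cos(8π/5) = 1.382.
Laplacian eigenvalues (increasing order): [0.0, 1.382, 1.382, 3.618, 3.618]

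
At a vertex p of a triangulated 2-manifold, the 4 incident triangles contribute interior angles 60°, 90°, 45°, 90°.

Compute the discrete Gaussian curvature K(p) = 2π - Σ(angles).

Sum of angles = 285°. K = 360° - 285° = 75° = 5π/12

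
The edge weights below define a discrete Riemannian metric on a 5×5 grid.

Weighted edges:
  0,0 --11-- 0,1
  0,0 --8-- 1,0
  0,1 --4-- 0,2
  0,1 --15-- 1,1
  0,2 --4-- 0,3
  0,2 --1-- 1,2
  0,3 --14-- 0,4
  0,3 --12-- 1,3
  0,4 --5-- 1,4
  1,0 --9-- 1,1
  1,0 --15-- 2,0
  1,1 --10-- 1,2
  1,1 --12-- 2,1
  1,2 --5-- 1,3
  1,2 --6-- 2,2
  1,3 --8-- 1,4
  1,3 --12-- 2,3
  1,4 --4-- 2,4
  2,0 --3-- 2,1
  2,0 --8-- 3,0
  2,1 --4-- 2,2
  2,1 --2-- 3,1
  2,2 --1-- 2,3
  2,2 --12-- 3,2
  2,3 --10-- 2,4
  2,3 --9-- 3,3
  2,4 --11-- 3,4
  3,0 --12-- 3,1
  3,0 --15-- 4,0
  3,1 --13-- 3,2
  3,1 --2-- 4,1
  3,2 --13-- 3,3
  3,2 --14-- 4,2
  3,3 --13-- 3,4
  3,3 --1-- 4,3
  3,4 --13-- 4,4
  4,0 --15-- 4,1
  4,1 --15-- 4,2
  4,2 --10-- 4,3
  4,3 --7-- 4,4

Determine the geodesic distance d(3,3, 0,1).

Shortest path: 3,3 → 2,3 → 2,2 → 1,2 → 0,2 → 0,1, total weight = 21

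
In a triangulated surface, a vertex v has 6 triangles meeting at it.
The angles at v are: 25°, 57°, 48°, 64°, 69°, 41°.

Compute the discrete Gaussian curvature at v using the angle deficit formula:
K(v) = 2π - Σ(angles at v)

Sum of angles = 304°. K = 360° - 304° = 56° = 14π/45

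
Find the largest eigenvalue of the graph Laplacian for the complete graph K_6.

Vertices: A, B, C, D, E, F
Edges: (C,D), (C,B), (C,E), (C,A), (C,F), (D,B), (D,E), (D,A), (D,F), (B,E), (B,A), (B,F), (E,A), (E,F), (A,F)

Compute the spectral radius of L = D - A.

For the complete graph K_n, L = nI − J (J = all-ones matrix). J has eigenvalues n (once, eigenvector 𝟙) and 0 (multiplicity n−1), so L has eigenvalues 0 (once) and n (multiplicity n−1). Here n = 6: eigenvalue 0 once and 6 with multiplicity 5.
Laplacian eigenvalues: [0.0, 6.0, 6.0, 6.0, 6.0, 6.0]. Largest eigenvalue (spectral radius) = 6.0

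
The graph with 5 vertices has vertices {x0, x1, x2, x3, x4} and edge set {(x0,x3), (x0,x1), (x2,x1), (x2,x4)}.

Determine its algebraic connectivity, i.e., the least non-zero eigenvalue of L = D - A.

Degrees: deg(x0) = 2, deg(x1) = 2, deg(x2) = 2, deg(x3) = 1, deg(x4) = 1.
L = D − A with rows/columns ordered (x0, x1, x2, x3, x4):
  [ 2, -1,  0, -1,  0]
  [-1,  2, -1,  0,  0]
  [ 0, -1,  2,  0, -1]
  [-1,  0,  0,  1,  0]
  [ 0,  0, -1,  0,  1]
Characteristic polynomial: det(λI − L) = λ(λ² − 3λ + 1)(λ² − 5λ + 5).
Roots: λ = 0; (λ² − 3λ + 1) = 0 ⇒ λ = (3 ± √5)/2 ≈ 0.382, 2.618; (λ² − 5λ + 5) = 0 ⇒ λ = (5 ± √5)/2 ≈ 1.382, 3.618.
(Check: the roots sum (with multiplicity) to 8, matching trace L = Σdeg = 2·4 = 8.)
Laplacian eigenvalues: [0.0, 0.382, 1.382, 2.618, 3.618]. Algebraic connectivity (smallest non-zero eigenvalue) = 0.382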